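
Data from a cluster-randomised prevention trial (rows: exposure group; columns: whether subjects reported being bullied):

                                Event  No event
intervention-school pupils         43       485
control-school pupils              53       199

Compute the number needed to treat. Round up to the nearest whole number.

NNT = 8

risk, intervention-school pupils = 43/528 = 0.081439
risk, control-school pupils = 53/252 = 0.210317
absolute risk difference = 0.128878
1 / 0.128878 = 7.759 → round up → 8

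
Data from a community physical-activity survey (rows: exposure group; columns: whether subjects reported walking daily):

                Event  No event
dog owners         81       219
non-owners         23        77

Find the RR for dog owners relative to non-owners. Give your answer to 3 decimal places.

risk, dog owners = 81/300 = 0.2700
risk, non-owners = 23/100 = 0.2300
RR = 0.2700 / 0.2300 = 1.174

1.174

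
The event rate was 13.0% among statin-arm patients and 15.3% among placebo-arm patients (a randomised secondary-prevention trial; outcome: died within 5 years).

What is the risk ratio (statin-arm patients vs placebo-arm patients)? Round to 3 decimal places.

RR = 0.1300 / 0.1530 = 0.850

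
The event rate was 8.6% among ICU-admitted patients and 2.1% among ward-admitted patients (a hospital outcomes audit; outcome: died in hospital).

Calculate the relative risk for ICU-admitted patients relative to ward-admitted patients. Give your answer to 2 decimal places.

RR = 0.08600 / 0.02100 = 4.10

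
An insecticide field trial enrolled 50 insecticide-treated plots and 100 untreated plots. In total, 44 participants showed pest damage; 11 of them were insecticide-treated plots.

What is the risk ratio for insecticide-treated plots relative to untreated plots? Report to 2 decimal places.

insecticide-treated plots without the outcome: 50 − 11 = 39
untreated plots with the outcome: 44 − 11 = 33
untreated plots without the outcome: 100 − 33 = 67
risk, insecticide-treated plots = 11/50 = 0.2200
risk, untreated plots = 33/100 = 0.3300
RR = 0.2200 / 0.3300 = 0.67

RR ≈ 0.67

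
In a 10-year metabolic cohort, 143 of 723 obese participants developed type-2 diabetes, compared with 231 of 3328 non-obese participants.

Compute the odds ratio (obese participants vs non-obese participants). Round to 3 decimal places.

odds, obese participants = 143/580 = 0.2466
odds, non-obese participants = 231/3097 = 0.0746
OR = 0.2466 / 0.0746 = 3.306

3.306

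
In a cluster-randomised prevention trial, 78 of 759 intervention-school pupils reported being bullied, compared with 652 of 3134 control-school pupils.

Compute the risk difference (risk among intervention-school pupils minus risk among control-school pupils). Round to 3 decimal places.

risk, intervention-school pupils = 78/759 = 0.1028
risk, control-school pupils = 652/3134 = 0.2080
risk difference = 0.1028 − 0.2080 = -0.105

-0.105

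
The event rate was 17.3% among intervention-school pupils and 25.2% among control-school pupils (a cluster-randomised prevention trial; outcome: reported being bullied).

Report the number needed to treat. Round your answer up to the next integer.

absolute risk difference = 0.079000
1 / 0.079000 = 12.658 → round up → 13

13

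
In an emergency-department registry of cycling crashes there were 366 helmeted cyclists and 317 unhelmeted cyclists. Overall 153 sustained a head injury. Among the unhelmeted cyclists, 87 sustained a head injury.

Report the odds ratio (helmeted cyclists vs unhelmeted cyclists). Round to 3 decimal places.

0.582

helmeted cyclists with the outcome: 153 − 87 = 66
helmeted cyclists without the outcome: 366 − 66 = 300
unhelmeted cyclists without the outcome: 317 − 87 = 230
OR = (66 × 230) / (300 × 87) = 15180/26100 ≈ 0.582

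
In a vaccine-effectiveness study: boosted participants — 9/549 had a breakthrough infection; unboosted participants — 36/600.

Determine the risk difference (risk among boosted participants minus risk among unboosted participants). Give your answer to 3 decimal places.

risk, boosted participants = 9/549 = 0.01639
risk, unboosted participants = 36/600 = 0.06000
risk difference = 0.01639 − 0.06000 = -0.044

-0.044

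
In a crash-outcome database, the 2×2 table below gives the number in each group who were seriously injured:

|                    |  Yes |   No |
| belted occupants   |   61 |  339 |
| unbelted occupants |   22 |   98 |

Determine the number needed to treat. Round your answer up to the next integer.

33

risk, belted occupants = 61/400 = 0.152500
risk, unbelted occupants = 22/120 = 0.183333
absolute risk difference = 0.030833
1 / 0.030833 = 32.433 → round up → 33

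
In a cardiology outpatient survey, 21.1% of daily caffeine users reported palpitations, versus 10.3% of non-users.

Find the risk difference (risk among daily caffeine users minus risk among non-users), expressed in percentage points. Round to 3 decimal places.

10.800

risk difference = 0.2110 − 0.1030 = 0.1080 → 10.800 percentage points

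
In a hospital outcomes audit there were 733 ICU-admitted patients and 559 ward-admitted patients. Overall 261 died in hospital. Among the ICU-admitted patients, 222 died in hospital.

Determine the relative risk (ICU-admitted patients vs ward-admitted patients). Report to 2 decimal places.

ICU-admitted patients without the outcome: 733 − 222 = 511
ward-admitted patients with the outcome: 261 − 222 = 39
ward-admitted patients without the outcome: 559 − 39 = 520
risk, ICU-admitted patients = 222/733 = 0.3029
risk, ward-admitted patients = 39/559 = 0.0698
RR = 0.3029 / 0.0698 = 4.34

RR = 4.34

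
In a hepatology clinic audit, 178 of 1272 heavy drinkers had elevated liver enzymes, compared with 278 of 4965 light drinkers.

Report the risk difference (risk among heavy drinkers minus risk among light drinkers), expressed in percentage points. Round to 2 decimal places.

risk, heavy drinkers = 178/1272 = 0.1399
risk, light drinkers = 278/4965 = 0.0560
risk difference = 0.1399 − 0.0560 = 0.0839 → 8.39 percentage points

8.39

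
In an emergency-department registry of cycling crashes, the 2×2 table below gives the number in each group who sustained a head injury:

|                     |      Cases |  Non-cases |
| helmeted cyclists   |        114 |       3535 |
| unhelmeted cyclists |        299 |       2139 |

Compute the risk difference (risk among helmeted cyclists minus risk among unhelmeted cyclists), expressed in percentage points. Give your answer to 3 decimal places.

RD ≈ -9.140

risk, helmeted cyclists = 114/3649 = 0.03124
risk, unhelmeted cyclists = 299/2438 = 0.12264
risk difference = 0.03124 − 0.12264 = -0.09140 → -9.140 percentage points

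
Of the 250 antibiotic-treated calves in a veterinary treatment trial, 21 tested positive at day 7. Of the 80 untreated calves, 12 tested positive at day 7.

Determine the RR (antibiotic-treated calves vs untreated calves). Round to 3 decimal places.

risk, antibiotic-treated calves = 21/250 = 0.0840
risk, untreated calves = 12/80 = 0.1500
RR = 0.0840 / 0.1500 = 0.560

0.560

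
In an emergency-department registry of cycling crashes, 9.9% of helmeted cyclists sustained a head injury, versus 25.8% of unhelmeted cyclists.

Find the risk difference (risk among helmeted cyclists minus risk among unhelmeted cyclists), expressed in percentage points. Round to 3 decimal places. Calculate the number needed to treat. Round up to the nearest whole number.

risk difference = 0.0990 − 0.2580 = -0.1590 → -15.900 percentage points
absolute risk difference = 0.159000
1 / 0.159000 = 6.289 → round up → 7

RD = -15.900; NNT = 7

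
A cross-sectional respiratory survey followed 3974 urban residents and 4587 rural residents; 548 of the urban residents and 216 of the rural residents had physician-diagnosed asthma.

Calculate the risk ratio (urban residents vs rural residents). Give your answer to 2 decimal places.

risk, urban residents = 548/3974 = 0.13790
risk, rural residents = 216/4587 = 0.04709
RR = 0.13790 / 0.04709 = 2.93

2.93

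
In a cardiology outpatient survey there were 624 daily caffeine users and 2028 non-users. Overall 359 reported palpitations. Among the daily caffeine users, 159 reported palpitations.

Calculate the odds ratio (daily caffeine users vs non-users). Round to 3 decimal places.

daily caffeine users without the outcome: 624 − 159 = 465
non-users with the outcome: 359 − 159 = 200
non-users without the outcome: 2028 − 200 = 1828
OR = (159 × 1828) / (465 × 200) = 290652/93000 ≈ 3.125

OR: 3.125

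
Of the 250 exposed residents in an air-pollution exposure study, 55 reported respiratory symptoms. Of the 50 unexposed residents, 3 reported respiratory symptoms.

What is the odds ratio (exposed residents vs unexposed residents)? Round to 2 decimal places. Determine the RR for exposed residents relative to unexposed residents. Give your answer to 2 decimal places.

odds, exposed residents = 55/195 = 0.2821
odds, unexposed residents = 3/47 = 0.0638
OR = 0.2821 / 0.0638 = 4.42
risk, exposed residents = 55/250 = 0.2200
risk, unexposed residents = 3/50 = 0.0600
RR = 0.2200 / 0.0600 = 3.67

OR = 4.42; RR = 3.67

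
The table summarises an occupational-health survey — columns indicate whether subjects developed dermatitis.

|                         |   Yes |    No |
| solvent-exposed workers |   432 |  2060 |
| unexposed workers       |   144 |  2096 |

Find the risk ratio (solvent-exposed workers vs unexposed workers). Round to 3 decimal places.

risk, solvent-exposed workers = 432/2492 = 0.1734
risk, unexposed workers = 144/2240 = 0.0643
RR = 0.1734 / 0.0643 = 2.697

2.697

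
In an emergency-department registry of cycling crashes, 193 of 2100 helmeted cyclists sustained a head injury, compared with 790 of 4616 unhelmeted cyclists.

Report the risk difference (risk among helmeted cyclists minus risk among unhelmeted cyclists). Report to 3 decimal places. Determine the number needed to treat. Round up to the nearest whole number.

risk, helmeted cyclists = 193/2100 = 0.0919
risk, unhelmeted cyclists = 790/4616 = 0.1711
risk difference = 0.0919 − 0.1711 = -0.079
absolute risk difference = 0.079239
1 / 0.079239 = 12.620 → round up → 13

RD = -0.079; NNT = 13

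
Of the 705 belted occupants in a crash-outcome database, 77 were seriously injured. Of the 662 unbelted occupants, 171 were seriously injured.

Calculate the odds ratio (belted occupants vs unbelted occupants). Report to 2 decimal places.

OR = (77 × 491) / (628 × 171) = 37807/107388 ≈ 0.35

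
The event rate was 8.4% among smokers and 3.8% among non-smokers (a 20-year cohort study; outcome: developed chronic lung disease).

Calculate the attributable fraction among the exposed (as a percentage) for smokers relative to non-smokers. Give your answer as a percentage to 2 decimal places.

AR% = (0.08400 − 0.03800) / 0.08400 = 0.5476 → 54.76%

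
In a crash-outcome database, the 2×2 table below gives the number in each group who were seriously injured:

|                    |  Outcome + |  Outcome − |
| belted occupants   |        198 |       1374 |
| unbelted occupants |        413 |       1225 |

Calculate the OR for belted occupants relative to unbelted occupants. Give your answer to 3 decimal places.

OR = (198 × 1225) / (1374 × 413) = 242550/567462 ≈ 0.427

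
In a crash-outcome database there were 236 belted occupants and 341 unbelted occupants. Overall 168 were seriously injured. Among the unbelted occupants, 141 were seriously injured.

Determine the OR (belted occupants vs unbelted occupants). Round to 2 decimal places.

OR = 0.18

belted occupants with the outcome: 168 − 141 = 27
belted occupants without the outcome: 236 − 27 = 209
unbelted occupants without the outcome: 341 − 141 = 200
OR = (27 × 200) / (209 × 141) = 5400/29469 ≈ 0.18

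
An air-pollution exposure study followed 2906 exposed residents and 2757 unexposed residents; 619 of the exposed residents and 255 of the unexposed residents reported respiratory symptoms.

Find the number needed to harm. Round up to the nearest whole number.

9

risk, exposed residents = 619/2906 = 0.213008
risk, unexposed residents = 255/2757 = 0.092492
absolute risk difference = 0.120516
1 / 0.120516 = 8.298 → round up → 9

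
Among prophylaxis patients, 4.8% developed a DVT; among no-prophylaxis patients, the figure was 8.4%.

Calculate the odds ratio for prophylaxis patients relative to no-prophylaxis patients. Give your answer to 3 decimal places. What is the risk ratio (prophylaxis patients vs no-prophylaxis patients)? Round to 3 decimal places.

odds, prophylaxis patients = 0.04800/0.95200 = 0.05042
odds, no-prophylaxis patients = 0.08400/0.91600 = 0.09170
OR = 0.05042 / 0.09170 = 0.550
RR = 0.04800 / 0.08400 = 0.571

OR = 0.550; RR = 0.571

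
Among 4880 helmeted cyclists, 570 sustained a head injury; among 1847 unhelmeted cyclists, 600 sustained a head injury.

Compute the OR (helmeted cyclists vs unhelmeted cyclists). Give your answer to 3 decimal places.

odds, helmeted cyclists = 570/4310 = 0.1323
odds, unhelmeted cyclists = 600/1247 = 0.4812
OR = 0.1323 / 0.4812 = 0.275

OR: 0.275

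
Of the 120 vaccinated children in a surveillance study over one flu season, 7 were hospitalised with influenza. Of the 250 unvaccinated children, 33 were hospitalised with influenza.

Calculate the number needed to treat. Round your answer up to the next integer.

risk, vaccinated children = 7/120 = 0.058333
risk, unvaccinated children = 33/250 = 0.132000
absolute risk difference = 0.073667
1 / 0.073667 = 13.575 → round up → 14

NNT: 14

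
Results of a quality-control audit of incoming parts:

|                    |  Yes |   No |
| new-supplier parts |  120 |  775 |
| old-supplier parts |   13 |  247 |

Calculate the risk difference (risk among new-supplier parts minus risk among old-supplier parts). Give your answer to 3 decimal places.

RD = 0.084

risk, new-supplier parts = 120/895 = 0.1341
risk, old-supplier parts = 13/260 = 0.0500
risk difference = 0.1341 − 0.0500 = 0.084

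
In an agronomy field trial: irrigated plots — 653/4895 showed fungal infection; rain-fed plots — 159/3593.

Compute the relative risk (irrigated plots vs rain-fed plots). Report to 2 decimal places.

RR: 3.01

risk, irrigated plots = 653/4895 = 0.13340
risk, rain-fed plots = 159/3593 = 0.04425
RR = 0.13340 / 0.04425 = 3.01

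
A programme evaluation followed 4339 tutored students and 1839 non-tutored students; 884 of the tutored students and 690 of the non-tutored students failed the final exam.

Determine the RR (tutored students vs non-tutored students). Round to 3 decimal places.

risk, tutored students = 884/4339 = 0.2037
risk, non-tutored students = 690/1839 = 0.3752
RR = 0.2037 / 0.3752 = 0.543

0.543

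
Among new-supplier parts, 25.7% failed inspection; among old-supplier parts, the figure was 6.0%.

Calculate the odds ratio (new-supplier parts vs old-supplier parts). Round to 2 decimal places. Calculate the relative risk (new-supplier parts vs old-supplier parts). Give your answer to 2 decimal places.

odds, new-supplier parts = 0.2570/0.7430 = 0.3459
odds, old-supplier parts = 0.0600/0.9400 = 0.0638
OR = 0.3459 / 0.0638 = 5.42
RR = 0.2570 / 0.0600 = 4.28

OR = 5.42; RR = 4.28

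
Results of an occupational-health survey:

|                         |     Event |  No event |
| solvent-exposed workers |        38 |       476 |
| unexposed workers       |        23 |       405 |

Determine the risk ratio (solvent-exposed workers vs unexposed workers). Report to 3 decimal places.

risk, solvent-exposed workers = 38/514 = 0.0739
risk, unexposed workers = 23/428 = 0.0537
RR = 0.0739 / 0.0537 = 1.376

1.376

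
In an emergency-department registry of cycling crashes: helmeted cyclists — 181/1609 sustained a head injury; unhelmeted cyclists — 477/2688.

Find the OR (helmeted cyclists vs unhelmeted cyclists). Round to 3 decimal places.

0.588

odds, helmeted cyclists = 181/1428 = 0.1268
odds, unhelmeted cyclists = 477/2211 = 0.2157
OR = 0.1268 / 0.2157 = 0.588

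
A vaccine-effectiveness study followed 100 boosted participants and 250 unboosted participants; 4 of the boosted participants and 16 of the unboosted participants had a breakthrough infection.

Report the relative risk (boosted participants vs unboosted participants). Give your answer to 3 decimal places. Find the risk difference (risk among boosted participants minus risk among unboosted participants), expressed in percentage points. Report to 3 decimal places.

RR = 0.625; RD = -2.400

risk, boosted participants = 4/100 = 0.04000
risk, unboosted participants = 16/250 = 0.06400
RR = 0.04000 / 0.06400 = 0.625
risk difference = 0.04000 − 0.06400 = -0.02400 → -2.400 percentage points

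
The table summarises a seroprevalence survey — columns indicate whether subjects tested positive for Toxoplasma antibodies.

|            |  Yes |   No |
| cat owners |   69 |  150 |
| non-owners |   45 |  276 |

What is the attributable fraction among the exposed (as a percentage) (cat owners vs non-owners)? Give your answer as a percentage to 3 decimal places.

risk, cat owners = 69/219 = 0.3151
risk, non-owners = 45/321 = 0.1402
AR% = (0.3151 − 0.1402) / 0.3151 = 0.5551 → 55.506%

AR% ≈ 55.506%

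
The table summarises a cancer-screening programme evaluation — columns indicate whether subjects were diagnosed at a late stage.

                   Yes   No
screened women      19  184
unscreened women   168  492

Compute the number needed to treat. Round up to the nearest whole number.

7

risk, screened women = 19/203 = 0.093596
risk, unscreened women = 168/660 = 0.254545
absolute risk difference = 0.160949
1 / 0.160949 = 6.213 → round up → 7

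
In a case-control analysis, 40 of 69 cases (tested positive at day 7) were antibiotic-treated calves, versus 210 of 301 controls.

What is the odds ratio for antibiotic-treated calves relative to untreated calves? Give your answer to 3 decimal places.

OR = (40 × 91) / (210 × 29) = 3640/6090 ≈ 0.598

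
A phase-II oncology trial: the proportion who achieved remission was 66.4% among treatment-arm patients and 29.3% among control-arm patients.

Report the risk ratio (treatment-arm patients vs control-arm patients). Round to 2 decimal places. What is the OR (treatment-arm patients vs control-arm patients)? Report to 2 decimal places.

RR = 2.27; OR = 4.77

RR = 0.6640 / 0.2930 = 2.27
odds, treatment-arm patients = 0.6640/0.3360 = 1.9762
odds, control-arm patients = 0.2930/0.7070 = 0.4144
OR = 1.9762 / 0.4144 = 4.77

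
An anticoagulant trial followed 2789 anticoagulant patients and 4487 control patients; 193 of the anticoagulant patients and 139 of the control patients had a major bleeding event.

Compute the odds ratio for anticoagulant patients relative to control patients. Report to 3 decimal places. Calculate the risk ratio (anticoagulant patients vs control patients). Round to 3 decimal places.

OR = (193 × 4348) / (2596 × 139) = 839164/360844 ≈ 2.326
risk, anticoagulant patients = 193/2789 = 0.06920
risk, control patients = 139/4487 = 0.03098
RR = 0.06920 / 0.03098 = 2.234

OR = 2.326; RR = 2.234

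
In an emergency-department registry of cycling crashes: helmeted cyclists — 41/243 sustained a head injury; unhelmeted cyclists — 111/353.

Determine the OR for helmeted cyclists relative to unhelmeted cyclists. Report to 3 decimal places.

OR = (41 × 242) / (202 × 111) = 9922/22422 ≈ 0.443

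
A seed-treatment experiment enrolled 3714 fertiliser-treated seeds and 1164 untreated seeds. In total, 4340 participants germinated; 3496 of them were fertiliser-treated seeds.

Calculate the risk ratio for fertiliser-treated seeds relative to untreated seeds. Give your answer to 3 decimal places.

fertiliser-treated seeds without the outcome: 3714 − 3496 = 218
untreated seeds with the outcome: 4340 − 3496 = 844
untreated seeds without the outcome: 1164 − 844 = 320
risk, fertiliser-treated seeds = 3496/3714 = 0.9413
risk, untreated seeds = 844/1164 = 0.7251
RR = 0.9413 / 0.7251 = 1.298

RR = 1.298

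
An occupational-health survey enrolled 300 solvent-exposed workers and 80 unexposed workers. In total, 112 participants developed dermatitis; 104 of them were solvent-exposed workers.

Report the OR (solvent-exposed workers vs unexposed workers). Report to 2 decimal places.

4.78

solvent-exposed workers without the outcome: 300 − 104 = 196
unexposed workers with the outcome: 112 − 104 = 8
unexposed workers without the outcome: 80 − 8 = 72
OR = (104 × 72) / (196 × 8) = 7488/1568 ≈ 4.78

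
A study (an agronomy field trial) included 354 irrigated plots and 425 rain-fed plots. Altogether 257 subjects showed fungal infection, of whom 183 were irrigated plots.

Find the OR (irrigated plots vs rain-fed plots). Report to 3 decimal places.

OR ≈ 5.076

irrigated plots without the outcome: 354 − 183 = 171
rain-fed plots with the outcome: 257 − 183 = 74
rain-fed plots without the outcome: 425 − 74 = 351
OR = (183 × 351) / (171 × 74) = 64233/12654 ≈ 5.076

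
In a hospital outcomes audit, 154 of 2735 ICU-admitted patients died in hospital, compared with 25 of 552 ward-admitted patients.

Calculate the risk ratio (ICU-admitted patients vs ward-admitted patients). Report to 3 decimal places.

RR = 1.243

risk, ICU-admitted patients = 154/2735 = 0.05631
risk, ward-admitted patients = 25/552 = 0.04529
RR = 0.05631 / 0.04529 = 1.243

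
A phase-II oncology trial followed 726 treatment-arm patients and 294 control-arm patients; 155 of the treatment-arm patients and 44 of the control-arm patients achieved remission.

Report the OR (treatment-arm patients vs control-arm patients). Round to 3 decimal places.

OR = (155 × 250) / (571 × 44) = 38750/25124 ≈ 1.542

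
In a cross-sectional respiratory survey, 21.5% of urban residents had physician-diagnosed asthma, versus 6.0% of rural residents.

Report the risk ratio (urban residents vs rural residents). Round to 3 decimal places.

RR = 0.2150 / 0.0600 = 3.583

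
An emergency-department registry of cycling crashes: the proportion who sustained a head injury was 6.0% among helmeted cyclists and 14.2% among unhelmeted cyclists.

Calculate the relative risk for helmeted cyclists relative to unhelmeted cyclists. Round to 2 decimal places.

RR = 0.0600 / 0.1420 = 0.42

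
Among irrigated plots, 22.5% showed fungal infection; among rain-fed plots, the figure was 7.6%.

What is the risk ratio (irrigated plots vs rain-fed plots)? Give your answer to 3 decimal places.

RR = 0.2250 / 0.0760 = 2.961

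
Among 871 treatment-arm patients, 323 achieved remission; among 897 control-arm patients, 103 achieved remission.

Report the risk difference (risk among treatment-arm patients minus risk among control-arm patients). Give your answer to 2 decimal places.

risk, treatment-arm patients = 323/871 = 0.3708
risk, control-arm patients = 103/897 = 0.1148
risk difference = 0.3708 − 0.1148 = 0.26

0.26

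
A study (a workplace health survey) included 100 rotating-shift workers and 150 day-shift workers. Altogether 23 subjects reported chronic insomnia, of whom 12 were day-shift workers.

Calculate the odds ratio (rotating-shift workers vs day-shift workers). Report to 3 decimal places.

rotating-shift workers with the outcome: 23 − 12 = 11
rotating-shift workers without the outcome: 100 − 11 = 89
day-shift workers without the outcome: 150 − 12 = 138
odds, rotating-shift workers = 11/89 = 0.1236
odds, day-shift workers = 12/138 = 0.0870
OR = 0.1236 / 0.0870 = 1.421

1.421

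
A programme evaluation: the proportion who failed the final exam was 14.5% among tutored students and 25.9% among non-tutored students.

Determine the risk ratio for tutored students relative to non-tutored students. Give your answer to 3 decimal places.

RR = 0.1450 / 0.2590 = 0.560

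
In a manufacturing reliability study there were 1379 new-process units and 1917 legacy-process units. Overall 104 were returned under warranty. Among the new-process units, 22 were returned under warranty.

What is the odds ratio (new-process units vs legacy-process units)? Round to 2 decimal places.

OR ≈ 0.36

new-process units without the outcome: 1379 − 22 = 1357
legacy-process units with the outcome: 104 − 22 = 82
legacy-process units without the outcome: 1917 − 82 = 1835
OR = (22 × 1835) / (1357 × 82) = 40370/111274 ≈ 0.36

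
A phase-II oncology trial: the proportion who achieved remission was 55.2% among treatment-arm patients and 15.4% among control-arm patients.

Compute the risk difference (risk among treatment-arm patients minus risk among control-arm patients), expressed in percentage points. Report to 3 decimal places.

risk difference = 0.5520 − 0.1540 = 0.3980 → 39.800 percentage points

39.800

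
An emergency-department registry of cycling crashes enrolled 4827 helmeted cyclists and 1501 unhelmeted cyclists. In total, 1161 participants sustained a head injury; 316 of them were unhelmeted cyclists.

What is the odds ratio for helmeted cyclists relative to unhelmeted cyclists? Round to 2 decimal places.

OR = 0.80

helmeted cyclists with the outcome: 1161 − 316 = 845
helmeted cyclists without the outcome: 4827 − 845 = 3982
unhelmeted cyclists without the outcome: 1501 − 316 = 1185
OR = (845 × 1185) / (3982 × 316) = 1001325/1258312 ≈ 0.80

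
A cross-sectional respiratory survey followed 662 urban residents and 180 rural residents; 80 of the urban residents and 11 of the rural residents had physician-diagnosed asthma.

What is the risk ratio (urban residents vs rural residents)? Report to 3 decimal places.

risk, urban residents = 80/662 = 0.1208
risk, rural residents = 11/180 = 0.0611
RR = 0.1208 / 0.0611 = 1.977

RR = 1.977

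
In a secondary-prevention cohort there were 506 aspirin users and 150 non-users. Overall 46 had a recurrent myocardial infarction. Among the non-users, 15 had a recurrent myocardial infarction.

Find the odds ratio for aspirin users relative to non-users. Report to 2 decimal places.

OR ≈ 0.59

aspirin users with the outcome: 46 − 15 = 31
aspirin users without the outcome: 506 − 31 = 475
non-users without the outcome: 150 − 15 = 135
OR = (31 × 135) / (475 × 15) = 4185/7125 ≈ 0.59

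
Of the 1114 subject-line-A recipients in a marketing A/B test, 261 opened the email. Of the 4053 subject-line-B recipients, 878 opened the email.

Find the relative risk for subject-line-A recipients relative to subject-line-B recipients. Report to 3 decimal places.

RR = 1.082

risk, subject-line-A recipients = 261/1114 = 0.2343
risk, subject-line-B recipients = 878/4053 = 0.2166
RR = 0.2343 / 0.2166 = 1.082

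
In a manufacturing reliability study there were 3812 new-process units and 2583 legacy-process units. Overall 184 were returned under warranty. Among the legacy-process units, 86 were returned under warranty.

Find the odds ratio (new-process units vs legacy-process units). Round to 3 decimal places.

new-process units with the outcome: 184 − 86 = 98
new-process units without the outcome: 3812 − 98 = 3714
legacy-process units without the outcome: 2583 − 86 = 2497
OR = (98 × 2497) / (3714 × 86) = 244706/319404 ≈ 0.766

OR = 0.766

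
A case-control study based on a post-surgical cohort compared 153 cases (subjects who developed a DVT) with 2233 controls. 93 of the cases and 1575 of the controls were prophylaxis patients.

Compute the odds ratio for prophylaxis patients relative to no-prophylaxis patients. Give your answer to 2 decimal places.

OR = (93 × 658) / (1575 × 60) = 61194/94500 ≈ 0.65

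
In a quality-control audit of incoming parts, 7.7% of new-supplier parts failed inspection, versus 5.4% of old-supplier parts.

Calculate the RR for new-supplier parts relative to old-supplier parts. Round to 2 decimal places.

RR = 0.0770 / 0.0540 = 1.43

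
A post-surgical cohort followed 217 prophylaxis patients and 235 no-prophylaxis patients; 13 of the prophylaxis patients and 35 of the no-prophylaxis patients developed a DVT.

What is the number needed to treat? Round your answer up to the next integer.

NNT = 12

risk, prophylaxis patients = 13/217 = 0.059908
risk, no-prophylaxis patients = 35/235 = 0.148936
absolute risk difference = 0.089028
1 / 0.089028 = 11.232 → round up → 12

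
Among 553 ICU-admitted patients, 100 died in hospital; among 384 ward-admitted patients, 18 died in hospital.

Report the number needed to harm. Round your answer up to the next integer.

8

risk, ICU-admitted patients = 100/553 = 0.180832
risk, ward-admitted patients = 18/384 = 0.046875
absolute risk difference = 0.133957
1 / 0.133957 = 7.465 → round up → 8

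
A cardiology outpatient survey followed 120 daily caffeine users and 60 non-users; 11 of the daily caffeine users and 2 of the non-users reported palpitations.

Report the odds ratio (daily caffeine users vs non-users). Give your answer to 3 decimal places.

OR = (11 × 58) / (109 × 2) = 638/218 ≈ 2.927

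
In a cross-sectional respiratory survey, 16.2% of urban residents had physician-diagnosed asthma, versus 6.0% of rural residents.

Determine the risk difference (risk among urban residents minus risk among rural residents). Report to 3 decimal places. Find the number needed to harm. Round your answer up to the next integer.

risk difference = 0.1620 − 0.0600 = 0.102
absolute risk difference = 0.102000
1 / 0.102000 = 9.804 → round up → 10

RD = 0.102; NNH = 10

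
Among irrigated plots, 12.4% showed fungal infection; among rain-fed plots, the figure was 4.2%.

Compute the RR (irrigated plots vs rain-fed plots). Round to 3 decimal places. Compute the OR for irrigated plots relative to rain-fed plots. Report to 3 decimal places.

RR = 2.952; OR = 3.229

RR = 0.12400 / 0.04200 = 2.952
odds, irrigated plots = 0.12400/0.87600 = 0.14155
odds, rain-fed plots = 0.04200/0.95800 = 0.04384
OR = 0.14155 / 0.04384 = 3.229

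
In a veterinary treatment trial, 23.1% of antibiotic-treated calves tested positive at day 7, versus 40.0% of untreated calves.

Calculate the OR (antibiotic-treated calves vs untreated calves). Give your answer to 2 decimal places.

odds, antibiotic-treated calves = 0.2310/0.7690 = 0.3004
odds, untreated calves = 0.4000/0.6000 = 0.6667
OR = 0.3004 / 0.6667 = 0.45

OR ≈ 0.45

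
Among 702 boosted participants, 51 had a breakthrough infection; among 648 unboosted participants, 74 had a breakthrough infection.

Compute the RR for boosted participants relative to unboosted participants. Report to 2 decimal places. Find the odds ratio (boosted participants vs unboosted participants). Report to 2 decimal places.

RR = 0.64; OR = 0.61

risk, boosted participants = 51/702 = 0.0726
risk, unboosted participants = 74/648 = 0.1142
RR = 0.0726 / 0.1142 = 0.64
odds, boosted participants = 51/651 = 0.0783
odds, unboosted participants = 74/574 = 0.1289
OR = 0.0783 / 0.1289 = 0.61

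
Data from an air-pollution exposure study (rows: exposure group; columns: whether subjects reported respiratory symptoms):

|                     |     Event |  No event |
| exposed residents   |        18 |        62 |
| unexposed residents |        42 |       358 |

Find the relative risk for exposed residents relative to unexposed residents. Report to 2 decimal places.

2.14

risk, exposed residents = 18/80 = 0.2250
risk, unexposed residents = 42/400 = 0.1050
RR = 0.2250 / 0.1050 = 2.14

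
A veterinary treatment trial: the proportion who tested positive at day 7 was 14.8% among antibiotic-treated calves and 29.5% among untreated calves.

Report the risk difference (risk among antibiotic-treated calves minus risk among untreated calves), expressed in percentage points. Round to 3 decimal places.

risk difference = 0.1480 − 0.2950 = -0.1470 → -14.700 percentage points

RD ≈ -14.700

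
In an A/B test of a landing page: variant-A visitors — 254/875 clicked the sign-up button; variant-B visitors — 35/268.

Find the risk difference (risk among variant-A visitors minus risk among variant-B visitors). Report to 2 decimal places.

RD: 0.16

risk, variant-A visitors = 254/875 = 0.2903
risk, variant-B visitors = 35/268 = 0.1306
risk difference = 0.2903 − 0.1306 = 0.16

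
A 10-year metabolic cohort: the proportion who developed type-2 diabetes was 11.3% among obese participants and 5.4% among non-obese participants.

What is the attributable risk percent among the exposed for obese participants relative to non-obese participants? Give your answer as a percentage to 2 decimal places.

AR% = (0.1130 − 0.0540) / 0.1130 = 0.5221 → 52.21%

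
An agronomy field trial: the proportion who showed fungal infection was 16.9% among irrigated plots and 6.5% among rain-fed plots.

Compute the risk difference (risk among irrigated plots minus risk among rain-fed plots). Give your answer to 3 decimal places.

risk difference = 0.1690 − 0.0650 = 0.104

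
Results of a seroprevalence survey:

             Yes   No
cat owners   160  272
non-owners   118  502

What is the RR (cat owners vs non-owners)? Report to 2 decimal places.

1.95

risk, cat owners = 160/432 = 0.3704
risk, non-owners = 118/620 = 0.1903
RR = 0.3704 / 0.1903 = 1.95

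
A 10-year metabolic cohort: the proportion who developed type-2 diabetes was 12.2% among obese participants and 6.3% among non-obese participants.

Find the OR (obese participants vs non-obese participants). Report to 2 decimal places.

odds, obese participants = 0.1220/0.8780 = 0.1390
odds, non-obese participants = 0.0630/0.9370 = 0.0672
OR = 0.1390 / 0.0672 = 2.07

OR ≈ 2.07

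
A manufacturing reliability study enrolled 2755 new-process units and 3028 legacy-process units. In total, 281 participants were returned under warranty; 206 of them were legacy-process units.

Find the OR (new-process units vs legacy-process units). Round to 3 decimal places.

new-process units with the outcome: 281 − 206 = 75
new-process units without the outcome: 2755 − 75 = 2680
legacy-process units without the outcome: 3028 − 206 = 2822
OR = (75 × 2822) / (2680 × 206) = 211650/552080 ≈ 0.383

0.383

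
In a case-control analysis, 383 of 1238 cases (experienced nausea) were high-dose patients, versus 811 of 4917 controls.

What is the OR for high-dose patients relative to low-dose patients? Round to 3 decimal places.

OR = (383 × 4106) / (811 × 855) = 1572598/693405 ≈ 2.268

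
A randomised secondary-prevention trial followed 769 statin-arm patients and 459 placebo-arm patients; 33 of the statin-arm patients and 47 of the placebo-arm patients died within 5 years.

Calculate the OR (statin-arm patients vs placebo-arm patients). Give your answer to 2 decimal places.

OR ≈ 0.39

odds, statin-arm patients = 33/736 = 0.04484
odds, placebo-arm patients = 47/412 = 0.11408
OR = 0.04484 / 0.11408 = 0.39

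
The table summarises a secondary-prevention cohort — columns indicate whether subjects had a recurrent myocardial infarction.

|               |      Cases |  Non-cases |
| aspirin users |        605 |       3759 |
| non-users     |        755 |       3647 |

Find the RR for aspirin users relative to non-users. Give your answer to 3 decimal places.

risk, aspirin users = 605/4364 = 0.1386
risk, non-users = 755/4402 = 0.1715
RR = 0.1386 / 0.1715 = 0.808

RR = 0.808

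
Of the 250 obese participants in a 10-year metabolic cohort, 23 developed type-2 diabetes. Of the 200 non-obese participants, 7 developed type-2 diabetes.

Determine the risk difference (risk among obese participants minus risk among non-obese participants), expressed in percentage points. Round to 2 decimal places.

RD: 5.70

risk, obese participants = 23/250 = 0.09200
risk, non-obese participants = 7/200 = 0.03500
risk difference = 0.09200 − 0.03500 = 0.05700 → 5.70 percentage points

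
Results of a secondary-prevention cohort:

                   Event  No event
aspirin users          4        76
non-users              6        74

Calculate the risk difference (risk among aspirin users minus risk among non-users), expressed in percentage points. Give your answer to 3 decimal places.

risk, aspirin users = 4/80 = 0.0500
risk, non-users = 6/80 = 0.0750
risk difference = 0.0500 − 0.0750 = -0.0250 → -2.500 percentage points

RD = -2.500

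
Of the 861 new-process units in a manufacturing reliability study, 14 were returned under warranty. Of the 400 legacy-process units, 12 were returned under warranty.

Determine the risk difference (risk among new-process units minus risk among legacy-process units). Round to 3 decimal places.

RD: -0.014

risk, new-process units = 14/861 = 0.01626
risk, legacy-process units = 12/400 = 0.03000
risk difference = 0.01626 − 0.03000 = -0.014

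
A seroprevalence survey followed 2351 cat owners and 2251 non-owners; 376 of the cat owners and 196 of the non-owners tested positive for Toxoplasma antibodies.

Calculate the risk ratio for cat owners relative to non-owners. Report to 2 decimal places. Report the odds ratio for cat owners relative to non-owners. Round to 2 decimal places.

risk, cat owners = 376/2351 = 0.1599
risk, non-owners = 196/2251 = 0.0871
RR = 0.1599 / 0.0871 = 1.84
OR = (376 × 2055) / (1975 × 196) = 772680/387100 ≈ 2.00

RR = 1.84; OR = 2.00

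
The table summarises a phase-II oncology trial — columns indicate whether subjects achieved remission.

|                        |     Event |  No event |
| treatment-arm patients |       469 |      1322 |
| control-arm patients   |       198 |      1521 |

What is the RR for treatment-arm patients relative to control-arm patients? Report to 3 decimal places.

RR = 2.273

risk, treatment-arm patients = 469/1791 = 0.2619
risk, control-arm patients = 198/1719 = 0.1152
RR = 0.2619 / 0.1152 = 2.273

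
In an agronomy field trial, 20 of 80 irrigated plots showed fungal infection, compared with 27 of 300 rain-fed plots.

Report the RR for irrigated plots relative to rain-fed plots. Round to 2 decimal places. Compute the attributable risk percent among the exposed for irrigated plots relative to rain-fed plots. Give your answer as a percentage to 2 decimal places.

RR = 2.78; AR% = 64.00%

risk, irrigated plots = 20/80 = 0.2500
risk, rain-fed plots = 27/300 = 0.0900
RR = 0.2500 / 0.0900 = 2.78
AR% = (0.2500 − 0.0900) / 0.2500 = 0.6400 → 64.00%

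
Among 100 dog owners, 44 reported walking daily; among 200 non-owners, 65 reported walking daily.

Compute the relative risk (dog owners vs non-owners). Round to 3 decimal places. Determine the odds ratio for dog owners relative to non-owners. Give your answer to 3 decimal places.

RR = 1.354; OR = 1.632

risk, dog owners = 44/100 = 0.4400
risk, non-owners = 65/200 = 0.3250
RR = 0.4400 / 0.3250 = 1.354
OR = (44 × 135) / (56 × 65) = 5940/3640 ≈ 1.632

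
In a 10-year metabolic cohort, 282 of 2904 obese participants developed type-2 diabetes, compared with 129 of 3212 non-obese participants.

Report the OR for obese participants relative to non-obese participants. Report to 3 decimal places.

OR = (282 × 3083) / (2622 × 129) = 869406/338238 ≈ 2.570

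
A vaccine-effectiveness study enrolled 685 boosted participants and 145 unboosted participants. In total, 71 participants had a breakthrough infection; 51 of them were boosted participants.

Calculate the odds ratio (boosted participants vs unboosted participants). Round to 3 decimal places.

OR = 0.503

boosted participants without the outcome: 685 − 51 = 634
unboosted participants with the outcome: 71 − 51 = 20
unboosted participants without the outcome: 145 − 20 = 125
OR = (51 × 125) / (634 × 20) = 6375/12680 ≈ 0.503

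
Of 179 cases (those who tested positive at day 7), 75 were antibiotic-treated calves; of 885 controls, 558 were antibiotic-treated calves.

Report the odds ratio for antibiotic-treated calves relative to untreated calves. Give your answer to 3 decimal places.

OR = (75 × 327) / (558 × 104) = 24525/58032 ≈ 0.423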